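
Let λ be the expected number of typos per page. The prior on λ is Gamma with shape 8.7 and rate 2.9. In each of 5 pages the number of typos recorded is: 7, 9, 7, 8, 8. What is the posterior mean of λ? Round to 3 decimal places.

Posterior mean ≈ 6.038

The Poisson likelihood adds the total count to the shape and the number of exposure periods to the rate. Here ∑xᵢ = 39 and n = 5, so shape 8.7→47.7 and rate 2.9→7.9.
Posterior mean = shape/rate = 47.7/7.9 = 6.038.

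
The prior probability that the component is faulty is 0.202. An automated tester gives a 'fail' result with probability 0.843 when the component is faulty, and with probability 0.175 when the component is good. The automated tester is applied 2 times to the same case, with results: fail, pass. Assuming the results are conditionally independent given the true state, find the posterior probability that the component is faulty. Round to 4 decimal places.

Posterior P(H) ≈ 0.1883

Let H be the event that the component is faulty; start with P(H) = 0.202. P('fail'|H) = 0.843, P('fail'|¬H) = 0.175.
Update on result 1 ('fail'): P(H) ← 0.843·0.2020 / (0.843·0.2020 + 0.175·0.7980) = 0.17029/0.30994 = 0.5494.
Update on result 2 ('pass'): P(H) ← 0.157·0.5494 / (0.157·0.5494 + 0.825·0.4506) = 0.086259/0.45799 = 0.1883.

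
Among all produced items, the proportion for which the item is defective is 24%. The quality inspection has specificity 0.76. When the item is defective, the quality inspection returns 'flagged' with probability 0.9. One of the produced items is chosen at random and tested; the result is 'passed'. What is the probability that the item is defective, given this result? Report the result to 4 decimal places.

Let H be the event that the item is defective. P(H) = 0.24, so P(¬H) = 0.76. With E the 'passed' result, P(E|H) = 0.1 and P(E|¬H) = 0.76.
P(E) = 0.1·0.24 + 0.76·0.76 = 0.024000 + 0.57760 = 0.60160.
By Bayes' theorem, P(H|E) = 0.024000 / 0.60160 = 0.0399.

P(H | E) ≈ 0.0399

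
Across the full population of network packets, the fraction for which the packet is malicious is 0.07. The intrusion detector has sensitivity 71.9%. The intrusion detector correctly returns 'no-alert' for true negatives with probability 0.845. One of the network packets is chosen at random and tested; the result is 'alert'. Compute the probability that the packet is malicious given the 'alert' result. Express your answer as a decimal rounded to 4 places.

Let H be the event that the packet is malicious. P(H) = 0.07, so P(¬H) = 0.93. With E the 'alert' result, P(E|H) = 0.719 and P(E|¬H) = 0.155.
P(E) = 0.719·0.07 + 0.155·0.93 = 0.050330 + 0.14415 = 0.19448.
By Bayes' theorem, P(H|E) = 0.050330 / 0.19448 = 0.2588.

P(H | E) ≈ 0.2588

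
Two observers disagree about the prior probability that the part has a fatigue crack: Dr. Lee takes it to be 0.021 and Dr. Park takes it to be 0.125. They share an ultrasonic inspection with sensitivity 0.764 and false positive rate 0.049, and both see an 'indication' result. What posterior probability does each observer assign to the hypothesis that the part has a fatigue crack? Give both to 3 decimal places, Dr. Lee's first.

Dr. Lee: 0.251; Dr. Park: 0.690

P('+'|H) = 0.764, P('+'|¬H) = 0.049.
Dr. Lee: numerator 0.764·0.021 = 0.016044; evidence = 0.016044+0.049·0.979 = 0.064015; posterior = 0.251.
Dr. Park: numerator 0.764·0.125 = 0.095500; evidence = 0.095500+0.049·0.875 = 0.13837; posterior = 0.690.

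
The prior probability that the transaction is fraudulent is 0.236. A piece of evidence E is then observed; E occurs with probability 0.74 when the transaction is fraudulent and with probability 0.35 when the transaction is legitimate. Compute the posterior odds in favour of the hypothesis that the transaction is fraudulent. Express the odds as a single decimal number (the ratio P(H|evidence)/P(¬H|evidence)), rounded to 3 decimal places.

Prior odds = 0.236/(1−0.236) = 0.30890.
Likelihood ratio for E = 0.74/0.35 = 2.1143.
Posterior odds = prior odds × LR = 0.65310.

Posterior odds ≈ 0.653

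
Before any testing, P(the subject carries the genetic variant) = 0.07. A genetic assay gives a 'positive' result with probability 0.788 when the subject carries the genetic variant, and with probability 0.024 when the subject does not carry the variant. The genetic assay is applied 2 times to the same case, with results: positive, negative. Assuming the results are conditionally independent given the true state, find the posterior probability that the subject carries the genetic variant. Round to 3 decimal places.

Posterior P(H) ≈ 0.349

Let H be the event that the subject carries the genetic variant; start with P(H) = 0.07. P('positive'|H) = 0.788, P('positive'|¬H) = 0.024.
Update on result 1 ('positive'): P(H) ← 0.788·0.0700 / (0.788·0.0700 + 0.024·0.9300) = 0.055160/0.077480 = 0.7119.
Update on result 2 ('negative'): P(H) ← 0.212·0.7119 / (0.212·0.7119 + 0.976·0.2881) = 0.15093/0.43209 = 0.3493.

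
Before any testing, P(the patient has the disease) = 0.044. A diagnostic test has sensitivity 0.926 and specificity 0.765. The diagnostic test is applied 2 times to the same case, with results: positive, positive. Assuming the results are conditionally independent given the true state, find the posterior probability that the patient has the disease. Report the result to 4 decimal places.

With H the event that the patient has the disease, the joint likelihood of the observed sequence is P(data|H) = 0.926·0.926 = 0.85748 and P(data|¬H) = 0.235·0.235 = 0.055225.
Bayes: P(H|data) = 0.044·0.85748 / (0.044·0.85748 + 0.956·0.055225) = 0.037729/0.090524 = 0.4168.

Posterior P(H) ≈ 0.4168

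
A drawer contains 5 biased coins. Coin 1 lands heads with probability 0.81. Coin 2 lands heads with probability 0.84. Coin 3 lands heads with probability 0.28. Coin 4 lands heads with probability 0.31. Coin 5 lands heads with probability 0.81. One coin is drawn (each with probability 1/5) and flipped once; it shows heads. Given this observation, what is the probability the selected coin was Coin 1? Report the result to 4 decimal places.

Tabulate prior·likelihood by source: [1] prior 0.2, lik 0.81, product 0.1620; [2] prior 0.2, lik 0.84, product 0.1680; [3] prior 0.2, lik 0.28, product 0.05600; [4] prior 0.2, lik 0.31, product 0.06200; [5] prior 0.2, lik 0.81, product 0.1620.
Normalizing constant = 0.61000; the posterior for Coin 1 is its product over the sum, 0.1620/0.61000 = 0.2656.

Posterior probability ≈ 0.2656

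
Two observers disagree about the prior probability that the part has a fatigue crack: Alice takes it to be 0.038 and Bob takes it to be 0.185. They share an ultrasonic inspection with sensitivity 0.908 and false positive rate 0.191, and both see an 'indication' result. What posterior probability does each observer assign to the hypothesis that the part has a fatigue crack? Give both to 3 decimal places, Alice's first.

P('+'|H) = 0.908, P('+'|¬H) = 0.191.
Alice: numerator 0.908·0.038 = 0.034504; evidence = 0.034504+0.191·0.962 = 0.21825; posterior = 0.158.
Bob: numerator 0.908·0.185 = 0.16798; evidence = 0.16798+0.191·0.815 = 0.32364; posterior = 0.519.

Alice: 0.158; Bob: 0.519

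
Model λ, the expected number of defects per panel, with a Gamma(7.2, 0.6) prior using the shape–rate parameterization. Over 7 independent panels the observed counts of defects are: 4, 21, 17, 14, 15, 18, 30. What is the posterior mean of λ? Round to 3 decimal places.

The Poisson likelihood adds the total count to the shape and the number of exposure periods to the rate. Here ∑xᵢ = 119 and n = 7, so shape 7.2→126.2 and rate 0.6→7.6.
Posterior mean = shape/rate = 126.2/7.6 = 16.605.

Posterior mean ≈ 16.605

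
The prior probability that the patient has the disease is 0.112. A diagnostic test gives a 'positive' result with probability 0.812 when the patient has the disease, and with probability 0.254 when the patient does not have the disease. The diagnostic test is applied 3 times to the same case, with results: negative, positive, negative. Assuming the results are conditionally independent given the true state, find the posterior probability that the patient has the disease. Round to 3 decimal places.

Posterior P(H) ≈ 0.025

With H the event that the patient has the disease, the joint likelihood of the observed sequence is P(data|H) = 0.188·0.812·0.188 = 0.028699 and P(data|¬H) = 0.746·0.254·0.746 = 0.14136.
Bayes: P(H|data) = 0.112·0.028699 / (0.112·0.028699 + 0.888·0.14136) = 0.0032143/0.12874 = 0.0250.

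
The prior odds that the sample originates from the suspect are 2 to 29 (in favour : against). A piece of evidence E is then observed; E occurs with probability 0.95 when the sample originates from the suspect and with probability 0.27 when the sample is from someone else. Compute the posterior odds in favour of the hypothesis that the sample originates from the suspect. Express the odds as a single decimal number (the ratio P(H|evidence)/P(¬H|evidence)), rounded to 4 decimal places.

Prior odds = 2/29 = 0.068966. In log-odds, ln(0.068966) = -2.6741.
Add log likelihood ratio: ln(3.5185) = 1.2580.
Posterior log-odds = -1.4161, so posterior odds = exp(-1.4161) = 0.24266.

Posterior odds ≈ 0.2427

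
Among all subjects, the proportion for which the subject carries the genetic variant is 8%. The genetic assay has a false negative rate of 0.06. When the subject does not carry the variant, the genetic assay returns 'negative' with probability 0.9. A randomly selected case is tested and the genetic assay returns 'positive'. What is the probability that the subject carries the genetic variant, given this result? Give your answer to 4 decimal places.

P(H | E) ≈ 0.4498

Let H be the event that the subject carries the genetic variant. P(H) = 0.08, so P(¬H) = 0.92. With E the 'positive' result, P(E|H) = 0.94 and P(E|¬H) = 0.1.
P(E) = 0.94·0.08 + 0.1·0.92 = 0.075200 + 0.092000 = 0.16720.
By Bayes' theorem, P(H|E) = 0.075200 / 0.16720 = 0.4498.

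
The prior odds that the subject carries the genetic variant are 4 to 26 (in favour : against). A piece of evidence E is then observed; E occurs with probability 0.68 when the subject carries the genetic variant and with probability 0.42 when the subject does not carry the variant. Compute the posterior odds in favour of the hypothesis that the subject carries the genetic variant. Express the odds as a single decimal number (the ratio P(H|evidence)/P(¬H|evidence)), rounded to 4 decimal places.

Prior odds = 4/26 = 0.15385. In log-odds, ln(0.15385) = -1.8718.
Add log likelihood ratio: ln(1.6190) = 0.48184.
Posterior log-odds = -1.3900, so posterior odds = exp(-1.3900) = 0.24908.

Posterior odds ≈ 0.2491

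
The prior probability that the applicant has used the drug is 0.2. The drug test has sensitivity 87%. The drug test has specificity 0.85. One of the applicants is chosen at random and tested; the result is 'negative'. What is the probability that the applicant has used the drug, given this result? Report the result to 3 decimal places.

P(H | E) ≈ 0.037

Let H be the event that the applicant has used the drug. P(H) = 0.2, so P(¬H) = 0.8. With E the 'negative' result, P(E|H) = 0.13 and P(E|¬H) = 0.85.
P(E) = 0.13·0.2 + 0.85·0.8 = 0.026000 + 0.68000 = 0.70600.
By Bayes' theorem, P(H|E) = 0.026000 / 0.70600 = 0.037.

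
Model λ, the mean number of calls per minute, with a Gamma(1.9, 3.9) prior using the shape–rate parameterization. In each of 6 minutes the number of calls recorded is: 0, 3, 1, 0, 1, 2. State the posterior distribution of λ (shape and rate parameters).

Total count ∑xᵢ = 7 over n = 6 minutes.
Gamma is conjugate to the Poisson likelihood: posterior is Gamma(shape = 1.9+7 = 8.9, rate = 3.9+6 = 9.9).

Posterior: Gamma(shape=8.9, rate=9.9)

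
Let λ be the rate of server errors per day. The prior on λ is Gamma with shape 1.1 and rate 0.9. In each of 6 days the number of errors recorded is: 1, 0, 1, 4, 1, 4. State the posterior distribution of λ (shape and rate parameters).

Posterior: Gamma(shape=12.1, rate=6.9)

Total count ∑xᵢ = 11 over n = 6 days.
Gamma is conjugate to the Poisson likelihood: posterior is Gamma(shape = 1.1+11 = 12.1, rate = 0.9+6 = 6.9).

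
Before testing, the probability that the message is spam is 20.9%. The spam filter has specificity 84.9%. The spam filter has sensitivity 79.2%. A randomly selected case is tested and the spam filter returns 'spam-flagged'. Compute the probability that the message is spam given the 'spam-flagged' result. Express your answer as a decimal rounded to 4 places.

P(H | E) ≈ 0.5809

Let H be the event that the message is spam. P(H) = 0.209, so P(¬H) = 0.791. With E the 'spam-flagged' result, P(E|H) = 0.792 and P(E|¬H) = 0.151.
P(E) = 0.792·0.209 + 0.151·0.791 = 0.16553 + 0.11944 = 0.28497.
By Bayes' theorem, P(H|E) = 0.16553 / 0.28497 = 0.5809.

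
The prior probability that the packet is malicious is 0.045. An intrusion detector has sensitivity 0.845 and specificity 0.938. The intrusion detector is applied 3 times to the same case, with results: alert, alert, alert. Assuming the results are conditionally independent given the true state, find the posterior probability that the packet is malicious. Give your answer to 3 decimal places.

With H the event that the packet is malicious, the joint likelihood of the observed sequence is P(data|H) = 0.845·0.845·0.845 = 0.60335 and P(data|¬H) = 0.062·0.062·0.062 = 0.00023833.
Bayes: P(H|data) = 0.045·0.60335 / (0.045·0.60335 + 0.955·0.00023833) = 0.027151/0.027378 = 0.9917.

Posterior P(H) ≈ 0.992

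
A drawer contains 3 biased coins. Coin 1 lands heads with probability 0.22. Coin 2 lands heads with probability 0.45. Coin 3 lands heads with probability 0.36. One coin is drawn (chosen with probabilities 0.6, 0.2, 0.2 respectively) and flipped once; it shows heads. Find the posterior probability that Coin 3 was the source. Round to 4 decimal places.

Tabulate prior·likelihood by source: [1] prior 0.6, lik 0.22, product 0.1320; [2] prior 0.2, lik 0.45, product 0.09000; [3] prior 0.2, lik 0.36, product 0.07200.
Normalizing constant = 0.29400; the posterior for Coin 3 is its product over the sum, 0.07200/0.29400 = 0.2449.

Posterior probability ≈ 0.2449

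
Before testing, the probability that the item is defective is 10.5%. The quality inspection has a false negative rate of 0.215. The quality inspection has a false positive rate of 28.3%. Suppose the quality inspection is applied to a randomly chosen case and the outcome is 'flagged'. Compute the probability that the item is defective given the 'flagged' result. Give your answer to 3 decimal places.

P(H | E) ≈ 0.246

Write H for 'the item is defective'. Prior odds H:¬H = 0.105/0.895 = 0.11732. For the 'flagged' outcome, the likelihood ratio is 0.785/0.283 = 2.7739.
Posterior odds = 0.11732 × 2.7739 = 0.32542, so P(H|E) = 0.32542/(1+0.32542) = 0.246.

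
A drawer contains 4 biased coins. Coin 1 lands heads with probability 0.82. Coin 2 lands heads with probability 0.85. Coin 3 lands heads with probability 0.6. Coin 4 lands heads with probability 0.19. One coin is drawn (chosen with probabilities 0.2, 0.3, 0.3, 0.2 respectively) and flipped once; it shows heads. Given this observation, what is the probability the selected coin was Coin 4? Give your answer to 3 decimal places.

P(heads|C1) = 0.82; P(heads|C2) = 0.85; P(heads|C3) = 0.6; P(heads|C4) = 0.19.
Prior × likelihood for each source: 0.2·0.82=0.1640, 0.3·0.85=0.2550, 0.3·0.6=0.1800, 0.2·0.19=0.03800. Summing gives P(heads) = 0.63700.
P(Coin 4 | heads) = 0.03800 / 0.63700 = 0.060.

Posterior probability ≈ 0.060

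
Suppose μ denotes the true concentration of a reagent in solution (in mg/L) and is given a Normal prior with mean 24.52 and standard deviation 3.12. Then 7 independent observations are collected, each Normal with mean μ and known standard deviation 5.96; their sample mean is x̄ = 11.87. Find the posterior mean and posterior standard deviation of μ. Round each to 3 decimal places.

With known σ, the Normal prior is conjugate. Weight on the data is w = (n/σ²)/(n/σ² + 1/τ₀²) = 0.197063/(0.197063+0.102728) = 0.65733.
Posterior mean = w·x̄ + (1−w)·μ₀ = 0.65733·11.87 + 0.34267·24.52 = 16.205. Posterior variance = 1/(0.197063+0.102728) = 3.33565, so SD = 1.826.

Posterior mean ≈ 16.205; posterior SD ≈ 1.826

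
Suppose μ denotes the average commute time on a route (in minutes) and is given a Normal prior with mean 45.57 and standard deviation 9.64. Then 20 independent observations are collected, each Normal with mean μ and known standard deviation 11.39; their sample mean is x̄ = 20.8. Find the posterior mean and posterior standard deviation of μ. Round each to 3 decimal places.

Prior precision 1/τ₀² = 1/9.64² = 0.0107608; data precision n/σ² = 20/11.39² = 0.154164.
Posterior precision = 0.0107608 + 0.154164 = 0.164925, giving posterior SD = 1/√0.164925 = 2.462.
Posterior mean = (0.0107608·45.57 + 0.154164·20.8) / 0.164925 = 22.416.

Posterior mean ≈ 22.416; posterior SD ≈ 2.462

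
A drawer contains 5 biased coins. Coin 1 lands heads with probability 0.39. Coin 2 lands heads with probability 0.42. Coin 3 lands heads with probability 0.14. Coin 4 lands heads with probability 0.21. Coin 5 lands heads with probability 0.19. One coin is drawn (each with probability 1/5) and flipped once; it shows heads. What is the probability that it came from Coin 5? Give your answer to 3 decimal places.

Posterior probability ≈ 0.141

P(heads|C1) = 0.39; P(heads|C2) = 0.42; P(heads|C3) = 0.14; P(heads|C4) = 0.21; P(heads|C5) = 0.19.
Prior × likelihood for each source: 0.2·0.39=0.07800, 0.2·0.42=0.08400, 0.2·0.14=0.02800, 0.2·0.21=0.04200, 0.2·0.19=0.03800. Summing gives P(heads) = 0.27000.
P(Coin 5 | heads) = 0.03800 / 0.27000 = 0.141.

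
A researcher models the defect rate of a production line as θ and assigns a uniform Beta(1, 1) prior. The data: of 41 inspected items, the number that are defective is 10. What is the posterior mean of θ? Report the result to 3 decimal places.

The binomial likelihood is conjugate to the Beta prior: with 10 successes and 31 failures, the posterior is Beta(1+10, 1+31) = Beta(11, 32).
E[θ | data] = 11/(11+32) = 0.256.

Posterior mean ≈ 0.256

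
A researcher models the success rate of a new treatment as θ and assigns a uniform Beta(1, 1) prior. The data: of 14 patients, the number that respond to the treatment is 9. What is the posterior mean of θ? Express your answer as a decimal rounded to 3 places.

Posterior mean ≈ 0.625

Observing 9 successes and 5 failures updates Beta(1, 1) by adding the success and failure counts to the two shape parameters: α = 1+9 = 10, β = 1+5 = 6.
Posterior mean = α/(α+β) = 10/16 = 0.625.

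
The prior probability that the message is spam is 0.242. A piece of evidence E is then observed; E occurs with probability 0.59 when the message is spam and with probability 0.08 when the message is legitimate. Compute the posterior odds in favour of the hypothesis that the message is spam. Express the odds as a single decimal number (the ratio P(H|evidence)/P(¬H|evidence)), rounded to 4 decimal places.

Posterior odds ≈ 2.3546

Prior odds = 0.242/(1−0.242) = 0.31926.
Likelihood ratio for E = 0.59/0.08 = 7.3750.
Posterior odds = prior odds × LR = 2.3546.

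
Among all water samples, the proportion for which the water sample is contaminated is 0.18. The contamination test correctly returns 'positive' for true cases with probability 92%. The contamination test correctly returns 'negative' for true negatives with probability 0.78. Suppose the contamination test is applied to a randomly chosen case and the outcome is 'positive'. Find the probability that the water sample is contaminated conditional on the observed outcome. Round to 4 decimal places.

P(H | E) ≈ 0.4786

Write H for 'the water sample is contaminated'. Prior odds H:¬H = 0.18/0.82 = 0.21951. For the 'positive' outcome, the likelihood ratio is 0.92/0.22 = 4.1818.
Posterior odds = 0.21951 × 4.1818 = 0.91796, so P(H|E) = 0.91796/(1+0.91796) = 0.4786.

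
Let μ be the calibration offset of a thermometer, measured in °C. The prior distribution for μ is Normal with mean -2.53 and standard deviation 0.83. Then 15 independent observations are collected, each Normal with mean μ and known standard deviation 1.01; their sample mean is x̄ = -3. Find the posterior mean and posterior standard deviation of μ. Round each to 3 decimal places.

Prior precision 1/τ₀² = 1/0.83² = 1.45159; data precision n/σ² = 15/1.01² = 14.7044.
Posterior precision = 1.45159 + 14.7044 = 16.1560, giving posterior SD = 1/√16.1560 = 0.249.
Posterior mean = (1.45159·-2.53 + 14.7044·-3) / 16.1560 = -2.958.

Posterior mean ≈ -2.958; posterior SD ≈ 0.249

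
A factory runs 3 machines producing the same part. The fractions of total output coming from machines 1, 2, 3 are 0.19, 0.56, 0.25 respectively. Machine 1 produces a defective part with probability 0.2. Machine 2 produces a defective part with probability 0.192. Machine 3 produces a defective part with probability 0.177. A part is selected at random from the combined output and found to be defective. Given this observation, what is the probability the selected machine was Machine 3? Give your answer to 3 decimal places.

Posterior probability ≈ 0.233

Tabulate prior·likelihood by source: [1] prior 0.19, lik 0.2, product 0.03800; [2] prior 0.56, lik 0.192, product 0.1075; [3] prior 0.25, lik 0.177, product 0.04425.
Normalizing constant = 0.18977; the posterior for Machine 3 is its product over the sum, 0.04425/0.18977 = 0.233.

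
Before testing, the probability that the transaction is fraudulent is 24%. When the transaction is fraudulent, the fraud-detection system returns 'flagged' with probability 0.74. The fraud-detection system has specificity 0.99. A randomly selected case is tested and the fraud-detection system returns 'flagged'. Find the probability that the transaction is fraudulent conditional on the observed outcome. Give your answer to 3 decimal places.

Let H be the event that the transaction is fraudulent. P(H) = 0.24, so P(¬H) = 0.76. With E the 'flagged' result, P(E|H) = 0.74 and P(E|¬H) = 0.01.
P(E) = 0.74·0.24 + 0.01·0.76 = 0.17760 + 0.0076000 = 0.18520.
By Bayes' theorem, P(H|E) = 0.17760 / 0.18520 = 0.959.

P(H | E) ≈ 0.959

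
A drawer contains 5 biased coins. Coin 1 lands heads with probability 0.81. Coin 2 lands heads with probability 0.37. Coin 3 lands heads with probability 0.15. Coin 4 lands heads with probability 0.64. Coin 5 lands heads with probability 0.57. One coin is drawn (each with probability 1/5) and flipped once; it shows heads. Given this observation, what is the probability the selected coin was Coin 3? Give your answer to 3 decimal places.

Posterior probability ≈ 0.059

P(heads|C1) = 0.81; P(heads|C2) = 0.37; P(heads|C3) = 0.15; P(heads|C4) = 0.64; P(heads|C5) = 0.57.
Prior × likelihood for each source: 0.2·0.81=0.1620, 0.2·0.37=0.07400, 0.2·0.15=0.03000, 0.2·0.64=0.1280, 0.2·0.57=0.1140. Summing gives P(heads) = 0.50800.
P(Coin 3 | heads) = 0.03000 / 0.50800 = 0.059.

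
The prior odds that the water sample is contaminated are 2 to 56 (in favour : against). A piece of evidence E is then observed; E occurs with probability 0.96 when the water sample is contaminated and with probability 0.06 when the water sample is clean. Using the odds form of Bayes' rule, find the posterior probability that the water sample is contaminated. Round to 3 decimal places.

Posterior probability ≈ 0.364

Prior odds = 2/56 = 0.035714. In log-odds, ln(0.035714) = -3.3322.
Add log likelihood ratio: ln(16.000) = 2.7726.
Posterior log-odds = -0.55962, so posterior odds = exp(-0.55962) = 0.57143. Converting, P(H|E) = 0.57143/1.5714 = 0.364.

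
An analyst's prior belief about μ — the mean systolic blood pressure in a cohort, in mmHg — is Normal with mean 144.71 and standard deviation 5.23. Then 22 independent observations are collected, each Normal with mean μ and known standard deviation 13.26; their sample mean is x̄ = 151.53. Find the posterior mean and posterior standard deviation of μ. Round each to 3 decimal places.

Posterior mean ≈ 149.988; posterior SD ≈ 2.487

Prior precision 1/τ₀² = 1/5.23² = 0.0365592; data precision n/σ² = 22/13.26² = 0.125123.
Posterior precision = 0.0365592 + 0.125123 = 0.161682, giving posterior SD = 1/√0.161682 = 2.487.
Posterior mean = (0.0365592·144.71 + 0.125123·151.53) / 0.161682 = 149.988.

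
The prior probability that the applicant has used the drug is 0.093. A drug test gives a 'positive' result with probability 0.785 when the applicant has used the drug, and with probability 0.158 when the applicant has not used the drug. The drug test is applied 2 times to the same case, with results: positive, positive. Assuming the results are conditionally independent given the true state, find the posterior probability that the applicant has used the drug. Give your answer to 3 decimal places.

With H the event that the applicant has used the drug, the joint likelihood of the observed sequence is P(data|H) = 0.785·0.785 = 0.61623 and P(data|¬H) = 0.158·0.158 = 0.024964.
Bayes: P(H|data) = 0.093·0.61623 / (0.093·0.61623 + 0.907·0.024964) = 0.057309/0.079951 = 0.7168.

Posterior P(H) ≈ 0.717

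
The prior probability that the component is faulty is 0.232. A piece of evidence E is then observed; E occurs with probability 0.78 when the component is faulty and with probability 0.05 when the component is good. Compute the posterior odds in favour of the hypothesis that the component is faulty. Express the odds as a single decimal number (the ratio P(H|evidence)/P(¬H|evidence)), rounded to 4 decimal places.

Posterior odds ≈ 4.7125

Prior odds = 0.232/(1−0.232) = 0.30208. In log-odds, ln(0.30208) = -1.1971.
Add log likelihood ratio: ln(15.600) = 2.7473.
Posterior log-odds = 1.5502, so posterior odds = exp(1.5502) = 4.7125.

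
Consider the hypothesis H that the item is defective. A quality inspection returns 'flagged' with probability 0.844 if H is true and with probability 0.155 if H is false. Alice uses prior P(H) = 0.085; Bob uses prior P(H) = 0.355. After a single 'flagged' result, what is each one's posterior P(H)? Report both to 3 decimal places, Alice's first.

P('+'|H) = 0.844, P('+'|¬H) = 0.155.
Alice: numerator 0.844·0.085 = 0.071740; evidence = 0.071740+0.155·0.915 = 0.21357; posterior = 0.336.
Bob: numerator 0.844·0.355 = 0.29962; evidence = 0.29962+0.155·0.645 = 0.39960; posterior = 0.750.

Alice: 0.336; Bob: 0.750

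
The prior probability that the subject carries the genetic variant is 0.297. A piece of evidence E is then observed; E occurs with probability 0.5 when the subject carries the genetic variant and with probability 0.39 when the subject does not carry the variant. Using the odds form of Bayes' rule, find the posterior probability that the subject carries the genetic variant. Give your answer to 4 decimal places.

Prior odds = 0.297/(1−0.297) = 0.42248.
Likelihood ratio for E = 0.5/0.39 = 1.2821.
Posterior odds = prior odds × LR = 0.54163.
Posterior probability = odds/(1+odds) = 0.54163/1.5416 = 0.3513.

Posterior probability ≈ 0.3513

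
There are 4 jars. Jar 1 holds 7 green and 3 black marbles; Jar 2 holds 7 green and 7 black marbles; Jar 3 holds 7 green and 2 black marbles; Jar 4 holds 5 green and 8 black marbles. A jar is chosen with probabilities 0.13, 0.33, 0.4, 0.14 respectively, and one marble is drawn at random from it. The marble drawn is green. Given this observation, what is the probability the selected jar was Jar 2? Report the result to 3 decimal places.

P(green|Jar 1) = 0.7; P(green|Jar 2) = 0.5; P(green|Jar 3) = 0.7778; P(green|Jar 4) = 0.3846.
Prior × likelihood for each source: 0.13·0.7=0.09100, 0.33·0.5=0.1650, 0.4·0.7778=0.3111, 0.14·0.3846=0.05385. Summing gives P(green) = 0.62096.
P(Jar 2 | green) = 0.1650 / 0.62096 = 0.266.

Posterior probability ≈ 0.266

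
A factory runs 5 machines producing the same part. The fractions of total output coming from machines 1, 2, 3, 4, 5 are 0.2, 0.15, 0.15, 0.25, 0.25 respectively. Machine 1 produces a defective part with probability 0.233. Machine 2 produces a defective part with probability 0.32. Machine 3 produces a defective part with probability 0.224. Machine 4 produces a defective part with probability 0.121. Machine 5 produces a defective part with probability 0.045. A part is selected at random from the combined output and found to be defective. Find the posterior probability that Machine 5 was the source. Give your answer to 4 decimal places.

Posterior probability ≈ 0.0663

Tabulate prior·likelihood by source: [1] prior 0.2, lik 0.233, product 0.04660; [2] prior 0.15, lik 0.32, product 0.04800; [3] prior 0.15, lik 0.224, product 0.03360; [4] prior 0.25, lik 0.121, product 0.03025; [5] prior 0.25, lik 0.045, product 0.01125.
Normalizing constant = 0.16970; the posterior for Machine 5 is its product over the sum, 0.01125/0.16970 = 0.0663.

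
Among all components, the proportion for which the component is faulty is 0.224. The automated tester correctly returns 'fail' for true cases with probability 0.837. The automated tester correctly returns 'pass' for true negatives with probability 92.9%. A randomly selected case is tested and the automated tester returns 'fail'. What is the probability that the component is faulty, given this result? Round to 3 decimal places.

Let H be the event that the component is faulty. P(H) = 0.224, so P(¬H) = 0.776. With E the 'fail' result, P(E|H) = 0.837 and P(E|¬H) = 0.071.
P(E) = 0.837·0.224 + 0.071·0.776 = 0.18749 + 0.055096 = 0.24258.
By Bayes' theorem, P(H|E) = 0.18749 / 0.24258 = 0.773.

P(H | E) ≈ 0.773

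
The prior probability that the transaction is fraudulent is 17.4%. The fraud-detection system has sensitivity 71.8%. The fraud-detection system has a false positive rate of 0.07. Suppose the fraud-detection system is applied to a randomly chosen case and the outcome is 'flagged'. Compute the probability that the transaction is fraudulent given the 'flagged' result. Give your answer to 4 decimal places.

Write H for 'the transaction is fraudulent'. Prior odds H:¬H = 0.174/0.826 = 0.21065. For the 'flagged' outcome, the likelihood ratio is 0.718/0.07 = 10.257.
Posterior odds = 0.21065 × 10.257 = 2.1607, so P(H|E) = 2.1607/(1+2.1607) = 0.6836.

P(H | E) ≈ 0.6836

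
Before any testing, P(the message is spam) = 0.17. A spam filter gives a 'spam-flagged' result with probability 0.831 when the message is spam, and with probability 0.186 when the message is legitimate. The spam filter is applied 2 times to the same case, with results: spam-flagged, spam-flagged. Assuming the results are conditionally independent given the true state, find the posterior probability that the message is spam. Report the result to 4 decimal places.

Posterior P(H) ≈ 0.8035

Let H be the event that the message is spam; start with P(H) = 0.17. P('spam-flagged'|H) = 0.831, P('spam-flagged'|¬H) = 0.186.
Update on result 1 ('spam-flagged'): P(H) ← 0.831·0.1700 / (0.831·0.1700 + 0.186·0.8300) = 0.14127/0.29565 = 0.4778.
Update on result 2 ('spam-flagged'): P(H) ← 0.831·0.4778 / (0.831·0.4778 + 0.186·0.5222) = 0.39708/0.49420 = 0.8035.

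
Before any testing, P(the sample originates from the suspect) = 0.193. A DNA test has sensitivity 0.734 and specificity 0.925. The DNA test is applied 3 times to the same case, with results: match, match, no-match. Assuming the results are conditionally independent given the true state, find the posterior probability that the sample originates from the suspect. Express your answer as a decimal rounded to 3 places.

Posterior P(H) ≈ 0.868

Let H be the event that the sample originates from the suspect; start with P(H) = 0.193. P('match'|H) = 0.734, P('match'|¬H) = 0.075.
Update on result 1 ('match'): P(H) ← 0.734·0.1930 / (0.734·0.1930 + 0.075·0.8070) = 0.14166/0.20219 = 0.7006.
Update on result 2 ('match'): P(H) ← 0.734·0.7006 / (0.734·0.7006 + 0.075·0.2994) = 0.51428/0.53673 = 0.9582.
Update on result 3 ('no-match'): P(H) ← 0.266·0.9582 / (0.266·0.9582 + 0.925·0.0418) = 0.25487/0.29357 = 0.8682.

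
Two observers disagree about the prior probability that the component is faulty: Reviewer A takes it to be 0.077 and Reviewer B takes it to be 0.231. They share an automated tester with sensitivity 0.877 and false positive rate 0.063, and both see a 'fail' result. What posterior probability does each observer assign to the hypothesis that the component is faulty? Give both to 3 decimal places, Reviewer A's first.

P('+'|H) = 0.877, P('+'|¬H) = 0.063.
Reviewer A: numerator 0.877·0.077 = 0.067529; evidence = 0.067529+0.063·0.923 = 0.12568; posterior = 0.537.
Reviewer B: numerator 0.877·0.231 = 0.20259; evidence = 0.20259+0.063·0.769 = 0.25103; posterior = 0.807.

Reviewer A: 0.537; Reviewer B: 0.807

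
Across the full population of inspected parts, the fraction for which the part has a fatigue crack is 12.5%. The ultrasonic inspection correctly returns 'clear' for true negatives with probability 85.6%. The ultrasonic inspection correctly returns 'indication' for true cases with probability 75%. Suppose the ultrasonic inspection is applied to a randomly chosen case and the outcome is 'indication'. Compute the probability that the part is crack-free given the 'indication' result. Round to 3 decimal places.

P(¬H | E) ≈ 0.573

Write H for 'the part has a fatigue crack'. Prior odds H:¬H = 0.125/0.875 = 0.14286. For the 'indication' outcome, the likelihood ratio is 0.75/0.144 = 5.2083.
Posterior odds = 0.14286 × 5.2083 = 0.74405, so P(H|E) = 0.74405/(1+0.74405) = 0.427. Then P(¬H|E) = 1 − 0.427 = 0.573.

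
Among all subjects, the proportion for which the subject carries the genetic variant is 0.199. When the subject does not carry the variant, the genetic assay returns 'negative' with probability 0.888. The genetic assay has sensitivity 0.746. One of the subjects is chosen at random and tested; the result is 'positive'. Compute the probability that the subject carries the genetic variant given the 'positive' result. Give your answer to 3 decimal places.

Let H be the event that the subject carries the genetic variant. P(H) = 0.199, so P(¬H) = 0.801. With E the 'positive' result, P(E|H) = 0.746 and P(E|¬H) = 0.112.
P(E) = 0.746·0.199 + 0.112·0.801 = 0.14845 + 0.089712 = 0.23817.
By Bayes' theorem, P(H|E) = 0.14845 / 0.23817 = 0.623.

P(H | E) ≈ 0.623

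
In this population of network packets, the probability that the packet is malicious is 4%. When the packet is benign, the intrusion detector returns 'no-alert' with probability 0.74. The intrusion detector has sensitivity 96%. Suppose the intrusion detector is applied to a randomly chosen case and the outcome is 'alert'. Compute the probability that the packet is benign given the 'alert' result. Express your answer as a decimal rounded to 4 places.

P(¬H | E) ≈ 0.8667

Write H for 'the packet is malicious'. Prior odds H:¬H = 0.04/0.96 = 0.041667. For the 'alert' outcome, the likelihood ratio is 0.96/0.26 = 3.6923.
Posterior odds = 0.041667 × 3.6923 = 0.15385, so P(H|E) = 0.15385/(1+0.15385) = 0.1333. Then P(¬H|E) = 1 − 0.1333 = 0.8667.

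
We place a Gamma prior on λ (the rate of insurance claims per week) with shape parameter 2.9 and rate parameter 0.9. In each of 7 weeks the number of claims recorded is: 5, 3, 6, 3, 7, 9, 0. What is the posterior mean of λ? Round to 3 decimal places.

The Poisson likelihood adds the total count to the shape and the number of exposure periods to the rate. Here ∑xᵢ = 33 and n = 7, so shape 2.9→35.9 and rate 0.9→7.9.
Posterior mean = shape/rate = 35.9/7.9 = 4.544.

Posterior mean ≈ 4.544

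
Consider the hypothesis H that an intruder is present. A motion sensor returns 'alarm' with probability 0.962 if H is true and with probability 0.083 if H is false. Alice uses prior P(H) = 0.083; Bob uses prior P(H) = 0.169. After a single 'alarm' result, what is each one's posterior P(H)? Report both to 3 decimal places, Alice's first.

Alice: 0.512; Bob: 0.702

P('+'|H) = 0.962, P('+'|¬H) = 0.083.
Alice: numerator 0.962·0.083 = 0.079846; evidence = 0.079846+0.083·0.917 = 0.15596; posterior = 0.512.
Bob: numerator 0.962·0.169 = 0.16258; evidence = 0.16258+0.083·0.831 = 0.23155; posterior = 0.702.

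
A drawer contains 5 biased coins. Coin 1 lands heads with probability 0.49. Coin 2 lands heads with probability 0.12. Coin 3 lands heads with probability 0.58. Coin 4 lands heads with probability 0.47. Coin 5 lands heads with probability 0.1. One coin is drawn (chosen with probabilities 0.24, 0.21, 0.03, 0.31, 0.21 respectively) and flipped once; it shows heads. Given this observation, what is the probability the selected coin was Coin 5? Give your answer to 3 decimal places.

Posterior probability ≈ 0.064

Tabulate prior·likelihood by source: [1] prior 0.24, lik 0.49, product 0.1176; [2] prior 0.21, lik 0.12, product 0.02520; [3] prior 0.03, lik 0.58, product 0.01740; [4] prior 0.31, lik 0.47, product 0.1457; [5] prior 0.21, lik 0.1, product 0.02100.
Normalizing constant = 0.32690; the posterior for Coin 5 is its product over the sum, 0.02100/0.32690 = 0.064.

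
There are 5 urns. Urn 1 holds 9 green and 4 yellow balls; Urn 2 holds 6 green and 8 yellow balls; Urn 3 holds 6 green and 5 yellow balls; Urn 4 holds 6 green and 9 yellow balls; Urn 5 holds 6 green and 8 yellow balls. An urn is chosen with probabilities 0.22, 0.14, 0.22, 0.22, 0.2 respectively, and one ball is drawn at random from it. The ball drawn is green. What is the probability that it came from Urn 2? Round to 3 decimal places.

Tabulate prior·likelihood by source: [1] prior 0.22, lik 0.6923, product 0.1523; [2] prior 0.14, lik 0.4286, product 0.06000; [3] prior 0.22, lik 0.5455, product 0.1200; [4] prior 0.22, lik 0.4, product 0.08800; [5] prior 0.2, lik 0.4286, product 0.08571.
Normalizing constant = 0.50602; the posterior for Urn 2 is its product over the sum, 0.06000/0.50602 = 0.119.

Posterior probability ≈ 0.119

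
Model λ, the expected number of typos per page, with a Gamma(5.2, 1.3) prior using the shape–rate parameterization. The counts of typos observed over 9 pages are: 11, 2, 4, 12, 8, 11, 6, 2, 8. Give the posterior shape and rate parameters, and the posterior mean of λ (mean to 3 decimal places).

Posterior: Gamma(shape=69.2, rate=10.3); mean ≈ 6.718

The Poisson likelihood adds the total count to the shape and the number of exposure periods to the rate. Here ∑xᵢ = 64 and n = 9, so shape 5.2→69.2 and rate 1.3→10.3.
E[λ | data] = 69.2/10.3 = 6.718.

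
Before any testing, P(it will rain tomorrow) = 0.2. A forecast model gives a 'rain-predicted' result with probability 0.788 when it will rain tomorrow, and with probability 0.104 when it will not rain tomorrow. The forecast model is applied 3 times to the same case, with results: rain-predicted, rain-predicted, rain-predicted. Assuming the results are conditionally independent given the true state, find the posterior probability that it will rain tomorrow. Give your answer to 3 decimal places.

Let H be the event that it will rain tomorrow; start with P(H) = 0.2. P('rain-predicted'|H) = 0.788, P('rain-predicted'|¬H) = 0.104.
Update on result 1 ('rain-predicted'): P(H) ← 0.788·0.2000 / (0.788·0.2000 + 0.104·0.8000) = 0.15760/0.24080 = 0.6545.
Update on result 2 ('rain-predicted'): P(H) ← 0.788·0.6545 / (0.788·0.6545 + 0.104·0.3455) = 0.51573/0.55167 = 0.9349.
Update on result 3 ('rain-predicted'): P(H) ← 0.788·0.9349 / (0.788·0.9349 + 0.104·0.0651) = 0.73667/0.74345 = 0.9909.

Posterior P(H) ≈ 0.991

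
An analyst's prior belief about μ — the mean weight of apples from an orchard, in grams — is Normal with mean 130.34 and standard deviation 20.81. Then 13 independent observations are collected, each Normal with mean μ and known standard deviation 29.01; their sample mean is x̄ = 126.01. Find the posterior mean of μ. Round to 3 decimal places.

Posterior mean ≈ 126.573

With known σ, the Normal prior is conjugate. Weight on the data is w = (n/σ²)/(n/σ² + 1/τ₀²) = 0.0154471/(0.0154471+0.00230917) = 0.86995.
Posterior mean = w·x̄ + (1−w)·μ₀ = 0.86995·126.01 + 0.13005·130.34 = 126.573.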